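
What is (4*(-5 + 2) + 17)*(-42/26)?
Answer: -105/13 ≈ -8.0769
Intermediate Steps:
(4*(-5 + 2) + 17)*(-42/26) = (4*(-3) + 17)*(-42*1/26) = (-12 + 17)*(-21/13) = 5*(-21/13) = -105/13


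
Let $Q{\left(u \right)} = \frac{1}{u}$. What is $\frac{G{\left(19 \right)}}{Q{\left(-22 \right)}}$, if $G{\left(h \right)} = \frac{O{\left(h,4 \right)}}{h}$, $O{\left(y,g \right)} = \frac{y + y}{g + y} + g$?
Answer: $- \frac{2860}{437} \approx -6.5446$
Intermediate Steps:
$O{\left(y,g \right)} = g + \frac{2 y}{g + y}$ ($O{\left(y,g \right)} = \frac{2 y}{g + y} + g = g + \frac{2 y}{g + y}$)
$G{\left(h \right)} = \frac{16 + 6 h}{h \left(4 + h\right)}$ ($G{\left(h \right)} = \frac{\frac{1}{4 + h} \left(4^{2} + 2 h + 4 h\right)}{h} = \frac{\frac{1}{4 + h} \left(16 + 2 h + 4 h\right)}{h} = \frac{\frac{1}{4 + h} \left(16 + 6 h\right)}{h} = \frac{16 + 6 h}{h \left(4 + h\right)}$)
$\frac{G{\left(19 \right)}}{Q{\left(-22 \right)}} = \frac{2 \cdot \frac{1}{19} \frac{1}{4 + 19} \left(8 + 3 \cdot 19\right)}{\frac{1}{-22}} = \frac{2 \cdot \frac{1}{19} \cdot \frac{1}{23} \left(8 + 57\right)}{- \frac{1}{22}} = 2 \cdot \frac{1}{19} \cdot \frac{1}{23} \cdot 65 \left(-22\right) = \frac{130}{437} \left(-22\right) = - \frac{2860}{437}$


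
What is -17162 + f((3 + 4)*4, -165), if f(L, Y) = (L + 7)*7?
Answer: -16917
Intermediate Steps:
f(L, Y) = 49 + 7*L (f(L, Y) = (7 + L)*7 = 49 + 7*L)
-17162 + f((3 + 4)*4, -165) = -17162 + (49 + 7*((3 + 4)*4)) = -17162 + (49 + 7*(7*4)) = -17162 + (49 + 7*28) = -17162 + (49 + 196) = -17162 + 245 = -16917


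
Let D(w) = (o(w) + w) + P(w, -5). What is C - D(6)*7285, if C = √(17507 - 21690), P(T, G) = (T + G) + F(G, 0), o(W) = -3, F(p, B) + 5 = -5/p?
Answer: I*√4183 ≈ 64.676*I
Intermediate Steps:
F(p, B) = -5 - 5/p
P(T, G) = -5 + G + T - 5/G (P(T, G) = (T + G) + (-5 - 5/G) = (G + T) + (-5 - 5/G) = -5 + G + T - 5/G)
D(w) = -12 + 2*w (D(w) = (-3 + w) + (-5 - 5 + w - 5/(-5)) = (-3 + w) + (-5 - 5 + w - 5*(-⅕)) = (-3 + w) + (-5 - 5 + w + 1) = (-3 + w) + (-9 + w) = -12 + 2*w)
C = I*√4183 (C = √(-4183) = I*√4183 ≈ 64.676*I)
C - D(6)*7285 = I*√4183 - (-12 + 2*6)*7285 = I*√4183 - (-12 + 12)*7285 = I*√4183 - 0*7285 = I*√4183 - 1*0 = I*√4183 + 0 = I*√4183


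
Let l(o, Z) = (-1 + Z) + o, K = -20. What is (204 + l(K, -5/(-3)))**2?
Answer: 306916/9 ≈ 34102.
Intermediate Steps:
l(o, Z) = -1 + Z + o
(204 + l(K, -5/(-3)))**2 = (204 + (-1 - 5/(-3) - 20))**2 = (204 + (-1 - 5*(-1/3) - 20))**2 = (204 + (-1 + 5/3 - 20))**2 = (204 - 58/3)**2 = (554/3)**2 = 306916/9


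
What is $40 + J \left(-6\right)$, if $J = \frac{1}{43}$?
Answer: $\frac{1714}{43} \approx 39.86$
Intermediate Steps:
$J = \frac{1}{43} \approx 0.023256$
$40 + J \left(-6\right) = 40 + \frac{1}{43} \left(-6\right) = 40 - \frac{6}{43} = \frac{1714}{43}$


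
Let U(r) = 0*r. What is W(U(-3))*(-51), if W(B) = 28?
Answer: -1428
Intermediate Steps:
U(r) = 0
W(U(-3))*(-51) = 28*(-51) = -1428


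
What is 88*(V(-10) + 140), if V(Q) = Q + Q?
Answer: 10560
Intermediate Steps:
V(Q) = 2*Q
88*(V(-10) + 140) = 88*(2*(-10) + 140) = 88*(-20 + 140) = 88*120 = 10560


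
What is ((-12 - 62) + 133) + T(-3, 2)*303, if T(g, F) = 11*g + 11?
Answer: -6607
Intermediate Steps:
T(g, F) = 11 + 11*g
((-12 - 62) + 133) + T(-3, 2)*303 = ((-12 - 62) + 133) + (11 + 11*(-3))*303 = (-74 + 133) + (11 - 33)*303 = 59 - 22*303 = 59 - 6666 = -6607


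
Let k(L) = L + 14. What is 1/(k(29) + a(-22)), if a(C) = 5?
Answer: 1/48 ≈ 0.020833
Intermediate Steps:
k(L) = 14 + L
1/(k(29) + a(-22)) = 1/((14 + 29) + 5) = 1/(43 + 5) = 1/48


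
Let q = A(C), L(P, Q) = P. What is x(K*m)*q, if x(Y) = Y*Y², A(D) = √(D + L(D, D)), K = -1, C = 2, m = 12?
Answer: -3456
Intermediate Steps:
A(D) = √2*√D (A(D) = √(D + D) = √(2*D) = √2*√D)
x(Y) = Y³
q = 2 (q = √2*√2 = 2)
x(K*m)*q = (-1*12)³*2 = (-12)³*2 = -1728*2 = -3456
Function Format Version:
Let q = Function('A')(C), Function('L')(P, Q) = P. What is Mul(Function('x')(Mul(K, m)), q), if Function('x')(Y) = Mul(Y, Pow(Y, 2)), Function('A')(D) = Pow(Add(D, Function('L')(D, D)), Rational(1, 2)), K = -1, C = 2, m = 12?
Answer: -3456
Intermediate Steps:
Function('A')(D) = Mul(Pow(2, Rational(1, 2)), Pow(D, Rational(1, 2))) (Function('A')(D) = Pow(Add(D, D), Rational(1, 2)) = Pow(Mul(2, D), Rational(1, 2)) = Mul(Pow(2, Rational(1, 2)), Pow(D, Rational(1, 2))))
Function('x')(Y) = Pow(Y, 3)
q = 2 (q = Mul(Pow(2, Rational(1, 2)), Pow(2, Rational(1, 2))) = 2)
Mul(Function('x')(Mul(K, m)), q) = Mul(Pow(Mul(-1, 12), 3), 2) = Mul(Pow(-12, 3), 2) = Mul(-1728, 2) = -3456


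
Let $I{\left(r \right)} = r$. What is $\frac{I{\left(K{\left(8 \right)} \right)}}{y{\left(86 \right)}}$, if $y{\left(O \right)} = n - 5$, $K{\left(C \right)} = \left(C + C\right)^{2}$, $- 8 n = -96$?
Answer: $\frac{256}{7} \approx 36.571$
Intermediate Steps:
$n = 12$ ($n = \left(- \frac{1}{8}\right) \left(-96\right) = 12$)
$K{\left(C \right)} = 4 C^{2}$ ($K{\left(C \right)} = \left(2 C\right)^{2} = 4 C^{2}$)
$y{\left(O \right)} = 7$ ($y{\left(O \right)} = 12 - 5 = 7$)
$\frac{I{\left(K{\left(8 \right)} \right)}}{y{\left(86 \right)}} = \frac{4 \cdot 8^{2}}{7} = 4 \cdot 64 \cdot \frac{1}{7} = 256 \cdot \frac{1}{7} = \frac{256}{7}$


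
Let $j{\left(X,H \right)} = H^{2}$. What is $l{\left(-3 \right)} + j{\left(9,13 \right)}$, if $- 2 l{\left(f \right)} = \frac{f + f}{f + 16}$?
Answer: $\frac{2200}{13} \approx 169.23$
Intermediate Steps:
$l{\left(f \right)} = - \frac{f}{16 + f}$ ($l{\left(f \right)} = - \frac{\left(f + f\right) \frac{1}{f + 16}}{2} = - \frac{2 f \frac{1}{16 + f}}{2} = - \frac{f}{16 + f}$)
$l{\left(-3 \right)} + j{\left(9,13 \right)} = \left(-1\right) \left(-3\right) \frac{1}{16 - 3} + 13^{2} = \left(-1\right) \left(-3\right) \frac{1}{13} + 169 = \frac{3}{13} + 169 = \frac{2200}{13}$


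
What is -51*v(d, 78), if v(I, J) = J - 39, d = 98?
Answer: -1989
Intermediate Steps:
v(I, J) = -39 + J
-51*v(d, 78) = -51*(-39 + 78) = -51*39 = -1989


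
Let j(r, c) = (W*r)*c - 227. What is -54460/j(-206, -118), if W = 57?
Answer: -54460/1385329 ≈ -0.039312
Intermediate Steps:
j(r, c) = -227 + 57*c*r (j(r, c) = (57*r)*c - 227 = 57*c*r - 227 = -227 + 57*c*r)
-54460/j(-206, -118) = -54460/(-227 + 57*(-118)*(-206)) = -54460/(-227 + 1385556) = -54460/1385329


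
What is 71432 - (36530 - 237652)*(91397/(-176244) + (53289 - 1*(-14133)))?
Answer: 1194935608142035/88122 ≈ 1.3560e+10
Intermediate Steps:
71432 - (36530 - 237652)*(91397/(-176244) + (53289 - 1*(-14133))) = 71432 - (-201122)*(91397*(-1/176244) + (53289 + 14133)) = 71432 - (-201122)*(-91397/176244 + 67422) = 71432 - (-201122)*11882631571/176244 = 71432 - 1*(-1194929313411331/88122) = 71432 + 1194929313411331/88122 = 1194935608142035/88122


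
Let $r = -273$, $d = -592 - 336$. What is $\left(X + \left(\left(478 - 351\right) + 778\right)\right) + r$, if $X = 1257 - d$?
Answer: $2817$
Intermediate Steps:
$d = -928$ ($d = -592 - 336 = -928$)
$X = 2185$ ($X = 1257 - -928 = 1257 + 928 = 2185$)
$\left(X + \left(\left(478 - 351\right) + 778\right)\right) + r = \left(2185 + \left(\left(478 - 351\right) + 778\right)\right) - 273 = \left(2185 + \left(127 + 778\right)\right) - 273 = \left(2185 + 905\right) - 273 = 3090 - 273 = 2817$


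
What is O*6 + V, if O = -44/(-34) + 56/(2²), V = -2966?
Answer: -48862/17 ≈ -2874.2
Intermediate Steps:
O = 260/17 (O = -44*(-1/34) + 56/4 = 22/17 + 56*(¼) = 22/17 + 14 = 260/17 ≈ 15.294)
O*6 + V = (260/17)*6 - 2966 = 1560/17 - 2966 = -48862/17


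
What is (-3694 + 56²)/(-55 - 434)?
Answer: 186/163 ≈ 1.1411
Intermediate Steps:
(-3694 + 56²)/(-55 - 434) = (-3694 + 3136)/(-489) = -558*(-1/489) = 186/163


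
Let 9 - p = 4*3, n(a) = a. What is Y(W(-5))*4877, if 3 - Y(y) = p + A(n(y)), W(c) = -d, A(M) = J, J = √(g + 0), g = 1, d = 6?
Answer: 24385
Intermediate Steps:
J = 1 (J = √(1 + 0) = √1 = 1)
A(M) = 1
p = -3 (p = 9 - 4*3 = 9 - 1*12 = 9 - 12 = -3)
W(c) = -6 (W(c) = -1*6 = -6)
Y(y) = 5 (Y(y) = 3 - (-3 + 1) = 3 - 1*(-2) = 3 + 2 = 5)
Y(W(-5))*4877 = 5*4877 = 24385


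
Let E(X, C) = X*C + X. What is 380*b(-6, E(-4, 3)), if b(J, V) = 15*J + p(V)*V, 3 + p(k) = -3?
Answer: 2280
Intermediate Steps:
p(k) = -6 (p(k) = -3 - 3 = -6)
E(X, C) = X + C*X (E(X, C) = C*X + X = X + C*X)
b(J, V) = -6*V + 15*J (b(J, V) = 15*J - 6*V = -6*V + 15*J)
380*b(-6, E(-4, 3)) = 380*(-(-24)*(1 + 3) + 15*(-6)) = 380*(-(-24)*4 - 90) = 380*(-6*(-16) - 90) = 380*(96 - 90) = 380*6 = 2280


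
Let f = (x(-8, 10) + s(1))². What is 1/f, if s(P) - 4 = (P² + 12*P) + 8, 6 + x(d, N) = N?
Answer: 1/841 ≈ 0.0011891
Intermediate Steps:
x(d, N) = -6 + N
s(P) = 12 + P² + 12*P (s(P) = 4 + ((P² + 12*P) + 8) = 4 + (8 + P² + 12*P) = 12 + P² + 12*P)
f = 841 (f = ((-6 + 10) + (12 + 1² + 12*1))² = (4 + (12 + 1 + 12))² = (4 + 25)² = 29² = 841)
1/f = 1/841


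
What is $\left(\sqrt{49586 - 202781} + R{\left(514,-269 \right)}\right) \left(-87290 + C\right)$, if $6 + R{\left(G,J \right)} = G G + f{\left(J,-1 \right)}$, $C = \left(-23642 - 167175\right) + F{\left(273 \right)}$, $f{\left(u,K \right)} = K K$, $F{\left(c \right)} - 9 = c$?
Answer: $-73398864575 - 277825 i \sqrt{153195} \approx -7.3399 \cdot 10^{10} - 1.0874 \cdot 10^{8} i$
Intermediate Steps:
$F{\left(c \right)} = 9 + c$
$f{\left(u,K \right)} = K^{2}$
$C = -190535$ ($C = \left(-23642 - 167175\right) + \left(9 + 273\right) = -190817 + 282 = -190535$)
$R{\left(G,J \right)} = -5 + G^{2}$ ($R{\left(G,J \right)} = -6 + \left(G G + \left(-1\right)^{2}\right) = -6 + \left(G^{2} + 1\right) = -6 + \left(1 + G^{2}\right) = -5 + G^{2}$)
$\left(\sqrt{49586 - 202781} + R{\left(514,-269 \right)}\right) \left(-87290 + C\right) = \left(\sqrt{49586 - 202781} - \left(5 - 514^{2}\right)\right) \left(-87290 - 190535\right) = \left(\sqrt{-153195} + \left(-5 + 264196\right)\right) \left(-277825\right) = \left(i \sqrt{153195} + 264191\right) \left(-277825\right) = \left(264191 + i \sqrt{153195}\right) \left(-277825\right) = -73398864575 - 277825 i \sqrt{153195}$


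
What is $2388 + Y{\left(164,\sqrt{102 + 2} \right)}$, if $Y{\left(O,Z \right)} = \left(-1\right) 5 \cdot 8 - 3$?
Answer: $2345$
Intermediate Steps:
$Y{\left(O,Z \right)} = -43$ ($Y{\left(O,Z \right)} = \left(-5\right) 8 - 3 = -40 - 3 = -43$)
$2388 + Y{\left(164,\sqrt{102 + 2} \right)} = 2388 - 43 = 2345$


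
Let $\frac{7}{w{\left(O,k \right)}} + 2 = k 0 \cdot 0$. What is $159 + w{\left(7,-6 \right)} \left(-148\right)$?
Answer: $677$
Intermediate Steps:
$w{\left(O,k \right)} = - \frac{7}{2}$ ($w{\left(O,k \right)} = \frac{7}{-2 + k 0 \cdot 0} = \frac{7}{-2 + 0 \cdot 0} = \frac{7}{-2 + 0} = \frac{7}{-2} = 7 \left(- \frac{1}{2}\right) = - \frac{7}{2}$)
$159 + w{\left(7,-6 \right)} \left(-148\right) = 159 - -518 = 159 + 518 = 677$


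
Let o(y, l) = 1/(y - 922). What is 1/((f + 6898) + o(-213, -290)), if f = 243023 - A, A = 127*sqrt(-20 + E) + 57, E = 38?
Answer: 321881050265/80426112459759871 + 490813725*sqrt(2)/80426112459759871 ≈ 4.0108e-6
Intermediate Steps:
o(y, l) = 1/(-922 + y)
A = 57 + 381*sqrt(2) (A = 127*sqrt(-20 + 38) + 57 = 127*sqrt(18) + 57 = 127*(3*sqrt(2)) + 57 = 381*sqrt(2) + 57 = 57 + 381*sqrt(2) ≈ 595.82)
f = 242966 - 381*sqrt(2) (f = 243023 - (57 + 381*sqrt(2)) = 243023 + (-57 - 381*sqrt(2)) = 242966 - 381*sqrt(2) ≈ 2.4243e+5)
1/((f + 6898) + o(-213, -290)) = 1/(((242966 - 381*sqrt(2)) + 6898) + 1/(-922 - 213)) = 1/((249864 - 381*sqrt(2)) + 1/(-1135)) = 1/((249864 - 381*sqrt(2)) - 1/1135) = 1/(283595639/1135 - 381*sqrt(2))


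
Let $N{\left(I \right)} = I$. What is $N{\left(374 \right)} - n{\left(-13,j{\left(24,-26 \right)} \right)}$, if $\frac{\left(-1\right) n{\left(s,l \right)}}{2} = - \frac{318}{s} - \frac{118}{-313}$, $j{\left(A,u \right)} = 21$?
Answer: $\frac{1723942}{4069} \approx 423.68$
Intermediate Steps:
$n{\left(s,l \right)} = - \frac{236}{313} + \frac{636}{s}$ ($n{\left(s,l \right)} = - 2 \left(- \frac{318}{s} - \frac{118}{-313}\right) = - 2 \left(- \frac{318}{s} - - \frac{118}{313}\right) = - 2 \left(- \frac{318}{s} + \frac{118}{313}\right) = - 2 \left(\frac{118}{313} - \frac{318}{s}\right) = - \frac{236}{313} + \frac{636}{s}$)
$N{\left(374 \right)} - n{\left(-13,j{\left(24,-26 \right)} \right)} = 374 - \left(- \frac{236}{313} + \frac{636}{-13}\right) = 374 - \left(- \frac{236}{313} + 636 \left(- \frac{1}{13}\right)\right) = 374 - \left(- \frac{236}{313} - \frac{636}{13}\right) = 374 - - \frac{202136}{4069} = 374 + \frac{202136}{4069} = \frac{1723942}{4069}$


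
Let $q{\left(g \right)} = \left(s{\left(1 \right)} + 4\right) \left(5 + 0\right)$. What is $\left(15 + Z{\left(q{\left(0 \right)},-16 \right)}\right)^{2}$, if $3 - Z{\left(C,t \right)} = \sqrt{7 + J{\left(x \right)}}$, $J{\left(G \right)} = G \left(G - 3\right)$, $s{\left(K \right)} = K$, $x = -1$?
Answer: $\left(18 - \sqrt{11}\right)^{2} \approx 215.6$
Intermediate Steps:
$J{\left(G \right)} = G \left(-3 + G\right)$
$q{\left(g \right)} = 25$ ($q{\left(g \right)} = \left(1 + 4\right) \left(5 + 0\right) = 5 \cdot 5 = 25$)
$Z{\left(C,t \right)} = 3 - \sqrt{11}$ ($Z{\left(C,t \right)} = 3 - \sqrt{7 - \left(-3 - 1\right)} = 3 - \sqrt{7 - -4} = 3 - \sqrt{7 + 4} = 3 - \sqrt{11}$)
$\left(15 + Z{\left(q{\left(0 \right)},-16 \right)}\right)^{2} = \left(15 + \left(3 - \sqrt{11}\right)\right)^{2} = \left(18 - \sqrt{11}\right)^{2}$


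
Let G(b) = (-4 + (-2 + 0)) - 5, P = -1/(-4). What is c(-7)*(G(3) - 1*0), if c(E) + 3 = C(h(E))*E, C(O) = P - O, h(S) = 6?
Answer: -1639/4 ≈ -409.75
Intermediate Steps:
P = 1/4 (P = -1*(-1/4) = 1/4 ≈ 0.25000)
G(b) = -11 (G(b) = (-4 - 2) - 5 = -6 - 5 = -11)
C(O) = 1/4 - O
c(E) = -3 - 23*E/4 (c(E) = -3 + (1/4 - 1*6)*E = -3 + (1/4 - 6)*E = -3 - 23*E/4)
c(-7)*(G(3) - 1*0) = (-3 - 23/4*(-7))*(-11 - 1*0) = (-3 + 161/4)*(-11 + 0) = (149/4)*(-11) = -1639/4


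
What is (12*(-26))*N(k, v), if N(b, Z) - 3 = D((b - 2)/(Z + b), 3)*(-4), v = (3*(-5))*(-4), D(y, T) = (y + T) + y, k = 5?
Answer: 14616/5 ≈ 2923.2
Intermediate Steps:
D(y, T) = T + 2*y (D(y, T) = (T + y) + y = T + 2*y)
v = 60 (v = -15*(-4) = 60)
N(b, Z) = -9 - 8*(-2 + b)/(Z + b) (N(b, Z) = 3 + (3 + 2*((b - 2)/(Z + b)))*(-4) = 3 + (3 + 2*((-2 + b)/(Z + b)))*(-4) = 3 + (3 + 2*(-2 + b)/(Z + b))*(-4) = 3 + (-12 - 8*(-2 + b)/(Z + b)) = -9 - 8*(-2 + b)/(Z + b))
(12*(-26))*N(k, v) = (12*(-26))*((16 - 17*5 - 9*60)/(60 + 5)) = -312*(16 - 85 - 540)/65 = -24*(-609)/5 = -312*(-609/65) = 14616/5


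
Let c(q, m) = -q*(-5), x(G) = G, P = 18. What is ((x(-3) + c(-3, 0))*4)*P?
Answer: -1296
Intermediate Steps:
c(q, m) = 5*q
((x(-3) + c(-3, 0))*4)*P = ((-3 + 5*(-3))*4)*18 = ((-3 - 15)*4)*18 = -18*4*18 = -72*18 = -1296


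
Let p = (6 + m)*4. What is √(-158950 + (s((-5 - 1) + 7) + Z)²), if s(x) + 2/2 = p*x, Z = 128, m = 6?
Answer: 5*I*√5133 ≈ 358.22*I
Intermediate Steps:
p = 48 (p = (6 + 6)*4 = 12*4 = 48)
s(x) = -1 + 48*x
√(-158950 + (s((-5 - 1) + 7) + Z)²) = √(-158950 + ((-1 + 48*((-5 - 1) + 7)) + 128)²) = √(-158950 + ((-1 + 48*(-6 + 7)) + 128)²) = √(-158950 + ((-1 + 48*1) + 128)²) = √(-158950 + ((-1 + 48) + 128)²) = √(-158950 + (47 + 128)²) = √(-158950 + 175²) = √(-158950 + 30625) = √(-128325) = 5*I*√5133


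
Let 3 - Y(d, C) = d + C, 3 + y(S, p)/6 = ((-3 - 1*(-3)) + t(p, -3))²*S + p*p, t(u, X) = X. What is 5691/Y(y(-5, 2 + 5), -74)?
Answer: 5691/71 ≈ 80.155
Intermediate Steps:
y(S, p) = -18 + 6*p² + 54*S (y(S, p) = -18 + 6*(((-3 - 1*(-3)) - 3)²*S + p*p) = -18 + 6*(((-3 + 3) - 3)²*S + p²) = -18 + 6*((0 - 3)²*S + p²) = -18 + 6*((-3)²*S + p²) = -18 + 6*(9*S + p²) = -18 + 6*(p² + 9*S) = -18 + (6*p² + 54*S) = -18 + 6*p² + 54*S)
Y(d, C) = 3 - C - d (Y(d, C) = 3 - (d + C) = 3 - (C + d) = 3 + (-C - d) = 3 - C - d)
5691/Y(y(-5, 2 + 5), -74) = 5691/(3 - 1*(-74) - (-18 + 6*(2 + 5)² + 54*(-5))) = 5691/(3 + 74 - (-18 + 6*7² - 270)) = 5691/(3 + 74 - (-18 + 6*49 - 270)) = 5691/(3 + 74 - (-18 + 294 - 270)) = 5691/(3 + 74 - 1*6) = 5691/(3 + 74 - 6) = 5691/71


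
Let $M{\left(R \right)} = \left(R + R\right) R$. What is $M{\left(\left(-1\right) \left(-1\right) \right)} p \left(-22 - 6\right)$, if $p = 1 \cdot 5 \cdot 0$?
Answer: $0$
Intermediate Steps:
$p = 0$ ($p = 5 \cdot 0 = 0$)
$M{\left(R \right)} = 2 R^{2}$ ($M{\left(R \right)} = 2 R R = 2 R^{2}$)
$M{\left(\left(-1\right) \left(-1\right) \right)} p \left(-22 - 6\right) = 2 \left(\left(-1\right) \left(-1\right)\right)^{2} \cdot 0 \left(-22 - 6\right) = 2 \cdot 1^{2} \cdot 0 \left(-22 - 6\right) = 2 \cdot 1 \cdot 0 \left(-28\right) = 2 \cdot 0 \left(-28\right) = 0 \left(-28\right) = 0$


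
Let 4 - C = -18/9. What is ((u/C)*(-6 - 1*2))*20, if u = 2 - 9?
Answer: 560/3 ≈ 186.67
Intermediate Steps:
u = -7
C = 6 (C = 4 - (-18)/9 = 4 - 1*(-2) = 4 + 2 = 6)
((u/C)*(-6 - 1*2))*20 = ((-7/6)*(-6 - 1*2))*20 = ((-7*⅙)*(-6 - 2))*20 = -7/6*(-8)*20 = (28/3)*20 = 560/3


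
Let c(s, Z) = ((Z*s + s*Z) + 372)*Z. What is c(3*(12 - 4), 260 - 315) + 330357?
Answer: 455097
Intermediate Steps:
c(s, Z) = Z*(372 + 2*Z*s) (c(s, Z) = ((Z*s + Z*s) + 372)*Z = (2*Z*s + 372)*Z = (372 + 2*Z*s)*Z = Z*(372 + 2*Z*s))
c(3*(12 - 4), 260 - 315) + 330357 = 2*(260 - 315)*(186 + (260 - 315)*(3*(12 - 4))) + 330357 = 2*(-55)*(186 - 165*8) + 330357 = 2*(-55)*(186 - 55*24) + 330357 = 2*(-55)*(186 - 1320) + 330357 = 2*(-55)*(-1134) + 330357 = 124740 + 330357 = 455097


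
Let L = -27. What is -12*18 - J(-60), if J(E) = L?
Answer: -189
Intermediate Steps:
J(E) = -27
-12*18 - J(-60) = -12*18 - 1*(-27) = -216 + 27 = -189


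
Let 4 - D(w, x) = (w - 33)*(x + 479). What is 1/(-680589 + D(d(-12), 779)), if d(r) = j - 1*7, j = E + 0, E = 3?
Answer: -1/634039 ≈ -1.5772e-6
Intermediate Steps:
j = 3 (j = 3 + 0 = 3)
d(r) = -4 (d(r) = 3 - 1*7 = 3 - 7 = -4)
D(w, x) = 4 - (-33 + w)*(479 + x) (D(w, x) = 4 - (w - 33)*(x + 479) = 4 - (-33 + w)*(479 + x))
1/(-680589 + D(d(-12), 779)) = 1/(-680589 + (15811 - 479*(-4) + 33*779 - 1*(-4)*779)) = 1/(-680589 + (15811 + 1916 + 25707 + 3116)) = 1/(-680589 + 46550) = 1/(-634039) = -1/634039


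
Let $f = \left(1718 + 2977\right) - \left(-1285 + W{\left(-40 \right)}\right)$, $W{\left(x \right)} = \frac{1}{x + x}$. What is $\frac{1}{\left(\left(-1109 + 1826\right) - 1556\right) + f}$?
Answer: $\frac{80}{411281} \approx 0.00019451$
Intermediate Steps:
$W{\left(x \right)} = \frac{1}{2 x}$
$f = \frac{478401}{80}$ ($f = \left(1718 + 2977\right) + \left(1285 - \frac{1}{2 \left(-40\right)}\right) = 4695 + \left(1285 - \frac{1}{2} \left(- \frac{1}{40}\right)\right) = 4695 + \left(1285 - - \frac{1}{80}\right) = 4695 + \left(1285 + \frac{1}{80}\right) = 4695 + \frac{102801}{80} = \frac{478401}{80} \approx 5980.0$)
$\frac{1}{\left(\left(-1109 + 1826\right) - 1556\right) + f} = \frac{1}{\left(\left(-1109 + 1826\right) - 1556\right) + \frac{478401}{80}} = \frac{1}{\left(717 - 1556\right) + \frac{478401}{80}} = \frac{1}{-839 + \frac{478401}{80}} = \frac{1}{\frac{411281}{80}} = \frac{80}{411281}$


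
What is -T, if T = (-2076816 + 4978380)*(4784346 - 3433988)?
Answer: -3918150159912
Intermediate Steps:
T = 3918150159912 (T = 2901564*1350358 = 3918150159912)
-T = -1*3918150159912 = -3918150159912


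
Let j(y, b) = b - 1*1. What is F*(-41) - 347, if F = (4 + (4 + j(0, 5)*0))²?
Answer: -2971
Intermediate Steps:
j(y, b) = -1 + b (j(y, b) = b - 1 = -1 + b)
F = 64 (F = (4 + (4 + (-1 + 5)*0))² = (4 + (4 + 4*0))² = (4 + (4 + 0))² = (4 + 4)² = 8² = 64)
F*(-41) - 347 = 64*(-41) - 347 = -2624 - 347 = -2971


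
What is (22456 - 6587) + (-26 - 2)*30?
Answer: 15029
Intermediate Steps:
(22456 - 6587) + (-26 - 2)*30 = 15869 - 28*30 = 15869 - 840 = 15029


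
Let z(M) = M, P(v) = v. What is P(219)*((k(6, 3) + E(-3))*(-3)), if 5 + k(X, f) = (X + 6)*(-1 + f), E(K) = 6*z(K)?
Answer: -657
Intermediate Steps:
E(K) = 6*K
k(X, f) = -5 + (-1 + f)*(6 + X) (k(X, f) = -5 + (X + 6)*(-1 + f) = -5 + (6 + X)*(-1 + f) = -5 + (-1 + f)*(6 + X))
P(219)*((k(6, 3) + E(-3))*(-3)) = 219*(((-11 - 1*6 + 6*3 + 6*3) + 6*(-3))*(-3)) = 219*(((-11 - 6 + 18 + 18) - 18)*(-3)) = 219*((19 - 18)*(-3)) = 219*(1*(-3)) = 219*(-3) = -657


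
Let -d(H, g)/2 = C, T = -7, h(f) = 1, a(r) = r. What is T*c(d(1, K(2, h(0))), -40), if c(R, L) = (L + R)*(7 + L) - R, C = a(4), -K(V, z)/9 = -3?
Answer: -11144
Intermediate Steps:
K(V, z) = 27 (K(V, z) = -9*(-3) = 27)
C = 4
d(H, g) = -8 (d(H, g) = -2*4 = -8)
c(R, L) = -R + (7 + L)*(L + R) (c(R, L) = (7 + L)*(L + R) - R = -R + (7 + L)*(L + R))
T*c(d(1, K(2, h(0))), -40) = -7*((-40)² + 6*(-8) + 7*(-40) - 40*(-8)) = -7*(1600 - 48 - 280 + 320) = -7*1592 = -11144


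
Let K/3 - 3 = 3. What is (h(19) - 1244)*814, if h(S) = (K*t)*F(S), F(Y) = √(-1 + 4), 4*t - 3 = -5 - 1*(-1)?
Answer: -1012616 - 3663*√3 ≈ -1.0190e+6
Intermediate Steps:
K = 18 (K = 9 + 3*3 = 9 + 9 = 18)
t = -¼ (t = ¾ + (-5 - 1*(-1))/4 = ¾ + (-5 + 1)/4 = ¾ + (¼)*(-4) = ¾ - 1 = -¼ ≈ -0.25000)
F(Y) = √3
h(S) = -9*√3/2 (h(S) = (18*(-¼))*√3 = -9*√3/2)
(h(19) - 1244)*814 = (-9*√3/2 - 1244)*814 = (-1244 - 9*√3/2)*814 = -1012616 - 3663*√3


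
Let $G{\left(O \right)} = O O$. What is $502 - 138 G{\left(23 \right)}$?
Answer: $-72500$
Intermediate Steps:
$G{\left(O \right)} = O^{2}$
$502 - 138 G{\left(23 \right)} = 502 - 138 \cdot 23^{2} = 502 - 73002 = -72500$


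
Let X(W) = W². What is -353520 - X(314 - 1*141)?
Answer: -383449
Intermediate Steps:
-353520 - X(314 - 1*141) = -353520 - (314 - 1*141)² = -353520 - (314 - 141)² = -353520 - 1*173² = -353520 - 1*29929 = -353520 - 29929 = -383449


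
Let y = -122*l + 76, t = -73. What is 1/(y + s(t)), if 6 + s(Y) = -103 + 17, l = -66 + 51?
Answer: 1/1814 ≈ 0.00055127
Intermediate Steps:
l = -15
s(Y) = -92 (s(Y) = -6 + (-103 + 17) = -6 - 86 = -92)
y = 1906 (y = -122*(-15) + 76 = 1830 + 76 = 1906)
1/(y + s(t)) = 1/(1906 - 92) = 1/1814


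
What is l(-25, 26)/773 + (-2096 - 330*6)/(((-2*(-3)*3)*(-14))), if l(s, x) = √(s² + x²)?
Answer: 1019/63 + √1301/773 ≈ 16.221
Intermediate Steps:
l(-25, 26)/773 + (-2096 - 330*6)/(((-2*(-3)*3)*(-14))) = √((-25)² + 26²)/773 + (-2096 - 330*6)/(((-2*(-3)*3)*(-14))) = √(625 + 676)*(1/773) + (-2096 - 1980)/(((6*3)*(-14))) = √1301*(1/773) - 4076/(18*(-14)) = √1301/773 - 4076/(-252) = √1301/773 - 4076*(-1/252) = √1301/773 + 1019/63 = 1019/63 + √1301/773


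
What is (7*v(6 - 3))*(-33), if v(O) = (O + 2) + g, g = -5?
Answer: 0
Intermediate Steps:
v(O) = -3 + O (v(O) = (O + 2) - 5 = (2 + O) - 5 = -3 + O)
(7*v(6 - 3))*(-33) = (7*(-3 + (6 - 3)))*(-33) = (7*(-3 + 3))*(-33) = (7*0)*(-33) = 0*(-33) = 0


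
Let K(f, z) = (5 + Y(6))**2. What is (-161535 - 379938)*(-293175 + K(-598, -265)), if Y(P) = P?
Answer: 158680828542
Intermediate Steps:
K(f, z) = 121 (K(f, z) = (5 + 6)**2 = 11**2 = 121)
(-161535 - 379938)*(-293175 + K(-598, -265)) = (-161535 - 379938)*(-293175 + 121) = -541473*(-293054) = 158680828542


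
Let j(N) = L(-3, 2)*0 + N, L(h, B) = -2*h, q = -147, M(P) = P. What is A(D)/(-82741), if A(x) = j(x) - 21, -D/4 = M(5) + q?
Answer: -547/82741 ≈ -0.0066110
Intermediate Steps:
j(N) = N (j(N) = -2*(-3)*0 + N = 6*0 + N = 0 + N = N)
D = 568 (D = -4*(5 - 147) = -4*(-142) = 568)
A(x) = -21 + x (A(x) = x - 21 = -21 + x)
A(D)/(-82741) = (-21 + 568)/(-82741) = 547*(-1/82741) = -547/82741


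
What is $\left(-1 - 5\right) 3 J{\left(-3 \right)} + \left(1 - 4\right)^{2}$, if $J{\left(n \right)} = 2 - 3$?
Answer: $27$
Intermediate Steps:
$J{\left(n \right)} = -1$
$\left(-1 - 5\right) 3 J{\left(-3 \right)} + \left(1 - 4\right)^{2} = \left(-1 - 5\right) 3 \left(-1\right) + \left(1 - 4\right)^{2} = \left(-6\right) 3 \left(-1\right) + \left(-3\right)^{2} = \left(-18\right) \left(-1\right) + 9 = 18 + 9 = 27$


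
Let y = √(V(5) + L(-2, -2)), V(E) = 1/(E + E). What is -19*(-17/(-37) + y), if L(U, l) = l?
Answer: -323/37 - 19*I*√190/10 ≈ -8.7297 - 26.19*I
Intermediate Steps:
V(E) = 1/(2*E)
y = I*√190/10 (y = √((½)/5 - 2) = √((½)*(⅕) - 2) = √(⅒ - 2) = √(-19/10) = I*√190/10 ≈ 1.3784*I)
-19*(-17/(-37) + y) = -19*(-17/(-37) + I*√190/10) = -19*(-17*(-1/37) + I*√190/10) = -19*(17/37 + I*√190/10) = -323/37 - 19*I*√190/10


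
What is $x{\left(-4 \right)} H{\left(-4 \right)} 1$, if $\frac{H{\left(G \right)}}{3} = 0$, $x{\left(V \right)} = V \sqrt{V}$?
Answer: $0$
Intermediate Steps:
$x{\left(V \right)} = V^{\frac{3}{2}}$
$H{\left(G \right)} = 0$ ($H{\left(G \right)} = 3 \cdot 0 = 0$)
$x{\left(-4 \right)} H{\left(-4 \right)} 1 = \left(-4\right)^{\frac{3}{2}} \cdot 0 \cdot 1 = - 8 i 0 \cdot 1 = 0 \cdot 1 = 0$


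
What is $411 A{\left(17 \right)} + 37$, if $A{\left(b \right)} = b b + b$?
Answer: $125803$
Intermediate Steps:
$A{\left(b \right)} = b + b^{2}$ ($A{\left(b \right)} = b^{2} + b = b + b^{2}$)
$411 A{\left(17 \right)} + 37 = 411 \cdot 17 \left(1 + 17\right) + 37 = 411 \cdot 17 \cdot 18 + 37 = 411 \cdot 306 + 37 = 125766 + 37 = 125803$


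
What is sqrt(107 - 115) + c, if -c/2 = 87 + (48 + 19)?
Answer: -308 + 2*I*sqrt(2) ≈ -308.0 + 2.8284*I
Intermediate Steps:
c = -308 (c = -2*(87 + (48 + 19)) = -2*(87 + 67) = -2*154 = -308)
sqrt(107 - 115) + c = sqrt(107 - 115) - 308 = sqrt(-8) - 308 = 2*I*sqrt(2) - 308 = -308 + 2*I*sqrt(2)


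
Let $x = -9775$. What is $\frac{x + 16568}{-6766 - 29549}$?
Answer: $- \frac{6793}{36315} \approx -0.18706$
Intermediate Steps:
$\frac{x + 16568}{-6766 - 29549} = \frac{-9775 + 16568}{-6766 - 29549} = \frac{6793}{-36315} = 6793 \left(- \frac{1}{36315}\right) = - \frac{6793}{36315}$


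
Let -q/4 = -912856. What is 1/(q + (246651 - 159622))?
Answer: 1/3738453 ≈ 2.6749e-7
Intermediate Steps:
q = 3651424 (q = -4*(-912856) = 3651424)
1/(q + (246651 - 159622)) = 1/(3651424 + (246651 - 159622)) = 1/(3651424 + 87029) = 1/3738453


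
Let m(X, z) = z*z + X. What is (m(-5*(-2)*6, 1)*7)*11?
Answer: 4697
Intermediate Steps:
m(X, z) = X + z**2 (m(X, z) = z**2 + X = X + z**2)
(m(-5*(-2)*6, 1)*7)*11 = ((-5*(-2)*6 + 1**2)*7)*11 = ((10*6 + 1)*7)*11 = ((60 + 1)*7)*11 = (61*7)*11 = 427*11 = 4697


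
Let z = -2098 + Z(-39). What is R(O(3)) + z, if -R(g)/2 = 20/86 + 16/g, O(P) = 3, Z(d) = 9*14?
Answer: -255824/129 ≈ -1983.1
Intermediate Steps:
Z(d) = 126
R(g) = -20/43 - 32/g (R(g) = -2*(20/86 + 16/g) = -2*(20*(1/86) + 16/g) = -2*(10/43 + 16/g) = -20/43 - 32/g)
z = -1972 (z = -2098 + 126 = -1972)
R(O(3)) + z = (-20/43 - 32/3) - 1972 = -1436/129 - 1972 = -255824/129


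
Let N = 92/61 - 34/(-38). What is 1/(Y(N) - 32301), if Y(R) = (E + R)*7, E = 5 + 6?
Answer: -1159/37328121 ≈ -3.1049e-5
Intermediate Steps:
E = 11
N = 2785/1159 (N = 92*(1/61) - 34*(-1/38) = 92/61 + 17/19 = 2785/1159 ≈ 2.4029)
Y(R) = 77 + 7*R (Y(R) = (11 + R)*7 = 77 + 7*R)
1/(Y(N) - 32301) = 1/((77 + 7*(2785/1159)) - 32301) = 1/((77 + 19495/1159) - 32301) = 1/(108738/1159 - 32301) = 1/(-37328121/1159) = -1159/37328121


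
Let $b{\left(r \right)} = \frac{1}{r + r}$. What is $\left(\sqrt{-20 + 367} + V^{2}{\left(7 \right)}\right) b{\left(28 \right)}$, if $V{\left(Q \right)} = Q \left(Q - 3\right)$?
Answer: $14 + \frac{\sqrt{347}}{56} \approx 14.333$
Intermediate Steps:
$V{\left(Q \right)} = Q \left(-3 + Q\right)$
$b{\left(r \right)} = \frac{1}{2 r}$
$\left(\sqrt{-20 + 367} + V^{2}{\left(7 \right)}\right) b{\left(28 \right)} = \left(\sqrt{-20 + 367} + \left(7 \left(-3 + 7\right)\right)^{2}\right) \frac{1}{2 \cdot 28} = \left(\sqrt{347} + \left(7 \cdot 4\right)^{2}\right) \frac{1}{2} \cdot \frac{1}{28} = \left(\sqrt{347} + 28^{2}\right) \frac{1}{56} = \left(\sqrt{347} + 784\right) \frac{1}{56} = \left(784 + \sqrt{347}\right) \frac{1}{56} = 14 + \frac{\sqrt{347}}{56}$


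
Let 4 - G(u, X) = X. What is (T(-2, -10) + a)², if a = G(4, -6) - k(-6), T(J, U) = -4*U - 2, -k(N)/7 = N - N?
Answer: 2304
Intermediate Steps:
G(u, X) = 4 - X
k(N) = 0 (k(N) = -7*(N - N) = -7*0 = 0)
T(J, U) = -2 - 4*U
a = 10 (a = (4 - 1*(-6)) - 1*0 = (4 + 6) + 0 = 10 + 0 = 10)
(T(-2, -10) + a)² = ((-2 - 4*(-10)) + 10)² = ((-2 + 40) + 10)² = (38 + 10)² = 48² = 2304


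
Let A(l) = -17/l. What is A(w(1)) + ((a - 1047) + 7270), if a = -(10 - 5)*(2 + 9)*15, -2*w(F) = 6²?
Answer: 97181/18 ≈ 5398.9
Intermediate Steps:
w(F) = -18 (w(F) = -½*6² = -½*36 = -18)
a = -825 (a = -5*11*15 = -1*55*15 = -55*15 = -825)
A(w(1)) + ((a - 1047) + 7270) = -17/(-18) + ((-825 - 1047) + 7270) = -17*(-1/18) + (-1872 + 7270) = 17/18 + 5398 = 97181/18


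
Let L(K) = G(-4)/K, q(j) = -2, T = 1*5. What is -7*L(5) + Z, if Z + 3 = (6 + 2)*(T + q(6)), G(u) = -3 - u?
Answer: 98/5 ≈ 19.600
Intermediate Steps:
T = 5
L(K) = 1/K (L(K) = (-3 - 1*(-4))/K = (-3 + 4)/K = 1/K)
Z = 21 (Z = -3 + (6 + 2)*(5 - 2) = -3 + 8*3 = -3 + 24 = 21)
-7*L(5) + Z = -7/5 + 21 = 98/5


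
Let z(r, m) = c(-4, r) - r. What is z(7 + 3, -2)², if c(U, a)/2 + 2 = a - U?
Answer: 196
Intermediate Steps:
c(U, a) = -4 - 2*U + 2*a (c(U, a) = -4 + 2*(a - U) = -4 + (-2*U + 2*a) = -4 - 2*U + 2*a)
z(r, m) = 4 + r (z(r, m) = (-4 - 2*(-4) + 2*r) - r = (-4 + 8 + 2*r) - r = (4 + 2*r) - r = 4 + r)
z(7 + 3, -2)² = (4 + (7 + 3))² = (4 + 10)² = 14² = 196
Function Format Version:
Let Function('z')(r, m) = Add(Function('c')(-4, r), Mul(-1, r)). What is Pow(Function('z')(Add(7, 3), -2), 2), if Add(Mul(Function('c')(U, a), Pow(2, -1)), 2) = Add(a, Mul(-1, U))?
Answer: 196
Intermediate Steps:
Function('c')(U, a) = Add(-4, Mul(-2, U), Mul(2, a)) (Function('c')(U, a) = Add(-4, Mul(2, Add(a, Mul(-1, U)))) = Add(-4, Add(Mul(-2, U), Mul(2, a))) = Add(-4, Mul(-2, U), Mul(2, a)))
Function('z')(r, m) = Add(4, r) (Function('z')(r, m) = Add(Add(-4, Mul(-2, -4), Mul(2, r)), Mul(-1, r)) = Add(Add(-4, 8, Mul(2, r)), Mul(-1, r)) = Add(Add(4, Mul(2, r)), Mul(-1, r)) = Add(4, r))
Pow(Function('z')(Add(7, 3), -2), 2) = Pow(Add(4, Add(7, 3)), 2) = Pow(Add(4, 10), 2) = Pow(14, 2) = 196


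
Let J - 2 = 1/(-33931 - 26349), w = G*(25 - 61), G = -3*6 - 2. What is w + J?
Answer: 43522159/60280 ≈ 722.00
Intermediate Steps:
G = -20 (G = -18 - 2 = -20)
w = 720 (w = -20*(25 - 61) = -20*(-36) = 720)
J = 120559/60280 (J = 2 + 1/(-33931 - 26349) = 2 + 1/(-60280) = 2 - 1/60280 = 120559/60280 ≈ 2.0000)
w + J = 720 + 120559/60280 = 43522159/60280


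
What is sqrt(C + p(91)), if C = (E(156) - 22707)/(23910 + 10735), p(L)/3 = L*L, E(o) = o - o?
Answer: 2*sqrt(44108980185)/2665 ≈ 157.61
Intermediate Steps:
E(o) = 0
p(L) = 3*L**2 (p(L) = 3*(L*L) = 3*L**2)
C = -22707/34645 (C = (0 - 22707)/(23910 + 10735) = -22707/34645 ≈ -0.65542)
sqrt(C + p(91)) = sqrt(-22707/34645 + 3*91**2) = sqrt(-22707/34645 + 3*8281) = sqrt(-22707/34645 + 24843) = sqrt(860663028/34645) = 2*sqrt(44108980185)/2665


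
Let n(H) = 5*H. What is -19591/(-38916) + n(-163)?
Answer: -31696949/38916 ≈ -814.50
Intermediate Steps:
-19591/(-38916) + n(-163) = -19591/(-38916) + 5*(-163) = -19591*(-1/38916) - 815 = 19591/38916 - 815 = -31696949/38916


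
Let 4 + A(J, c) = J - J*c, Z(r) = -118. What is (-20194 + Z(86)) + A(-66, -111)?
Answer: -27708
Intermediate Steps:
A(J, c) = -4 + J - J*c (A(J, c) = -4 + (J - J*c) = -4 + J - J*c)
(-20194 + Z(86)) + A(-66, -111) = (-20194 - 118) + (-4 - 66 - 1*(-66)*(-111)) = -20312 + (-4 - 66 - 7326) = -20312 - 7396 = -27708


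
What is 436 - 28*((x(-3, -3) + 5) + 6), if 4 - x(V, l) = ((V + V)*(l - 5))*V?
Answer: -4016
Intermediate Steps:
x(V, l) = 4 - 2*V²*(-5 + l) (x(V, l) = 4 - (V + V)*(l - 5)*V = 4 - (2*V)*(-5 + l)*V = 4 - 2*V*(-5 + l)*V = 4 - 2*V²*(-5 + l))
436 - 28*((x(-3, -3) + 5) + 6) = 436 - 28*(((4 + 10*(-3)² - 2*(-3)*(-3)²) + 5) + 6) = 436 - 28*(((4 + 10*9 - 2*(-3)*9) + 5) + 6) = 436 - 28*(((4 + 90 + 54) + 5) + 6) = 436 - 28*((148 + 5) + 6) = 436 - 28*(153 + 6) = 436 - 28*159 = 436 - 4452 = -4016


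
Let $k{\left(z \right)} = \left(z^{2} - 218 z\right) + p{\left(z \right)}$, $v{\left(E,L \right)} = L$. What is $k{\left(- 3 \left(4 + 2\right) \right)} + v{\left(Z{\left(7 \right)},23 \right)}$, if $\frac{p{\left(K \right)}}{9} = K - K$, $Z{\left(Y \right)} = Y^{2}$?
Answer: $4271$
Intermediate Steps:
$p{\left(K \right)} = 0$ ($p{\left(K \right)} = 9 \left(K - K\right) = 9 \cdot 0 = 0$)
$k{\left(z \right)} = z^{2} - 218 z$ ($k{\left(z \right)} = \left(z^{2} - 218 z\right) + 0 = z^{2} - 218 z$)
$k{\left(- 3 \left(4 + 2\right) \right)} + v{\left(Z{\left(7 \right)},23 \right)} = - 3 \left(4 + 2\right) \left(-218 - 3 \left(4 + 2\right)\right) + 23 = \left(-3\right) 6 \left(-218 - 18\right) + 23 = - 18 \left(-218 - 18\right) + 23 = \left(-18\right) \left(-236\right) + 23 = 4248 + 23 = 4271$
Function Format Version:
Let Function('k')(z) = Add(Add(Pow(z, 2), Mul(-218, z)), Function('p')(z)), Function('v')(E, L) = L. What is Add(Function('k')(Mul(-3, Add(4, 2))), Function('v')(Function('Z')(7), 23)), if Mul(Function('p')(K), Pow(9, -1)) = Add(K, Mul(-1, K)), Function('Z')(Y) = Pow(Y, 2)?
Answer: 4271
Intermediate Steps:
Function('p')(K) = 0 (Function('p')(K) = Mul(9, Add(K, Mul(-1, K))) = Mul(9, 0) = 0)
Function('k')(z) = Add(Pow(z, 2), Mul(-218, z)) (Function('k')(z) = Add(Add(Pow(z, 2), Mul(-218, z)), 0) = Add(Pow(z, 2), Mul(-218, z)))
Add(Function('k')(Mul(-3, Add(4, 2))), Function('v')(Function('Z')(7), 23)) = Add(Mul(Mul(-3, Add(4, 2)), Add(-218, Mul(-3, Add(4, 2)))), 23) = Add(Mul(Mul(-3, 6), Add(-218, Mul(-3, 6))), 23) = Add(Mul(-18, Add(-218, -18)), 23) = Add(Mul(-18, -236), 23) = Add(4248, 23) = 4271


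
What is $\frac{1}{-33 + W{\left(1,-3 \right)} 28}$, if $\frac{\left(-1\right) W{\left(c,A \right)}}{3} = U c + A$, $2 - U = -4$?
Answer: $- \frac{1}{285} \approx -0.0035088$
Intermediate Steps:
$U = 6$ ($U = 2 - -4 = 2 + 4 = 6$)
$W{\left(c,A \right)} = - 18 c - 3 A$ ($W{\left(c,A \right)} = - 3 \left(6 c + A\right) = - 3 \left(A + 6 c\right) = - 18 c - 3 A$)
$\frac{1}{-33 + W{\left(1,-3 \right)} 28} = \frac{1}{-33 + \left(\left(-18\right) 1 - -9\right) 28} = \frac{1}{-33 + \left(-18 + 9\right) 28} = \frac{1}{-33 - 252} = \frac{1}{-285} = - \frac{1}{285}$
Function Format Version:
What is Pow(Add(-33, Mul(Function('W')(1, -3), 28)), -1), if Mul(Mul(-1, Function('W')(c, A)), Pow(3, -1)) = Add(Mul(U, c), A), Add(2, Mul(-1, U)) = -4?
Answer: Rational(-1, 285) ≈ -0.0035088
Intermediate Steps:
U = 6 (U = Add(2, Mul(-1, -4)) = Add(2, 4) = 6)
Function('W')(c, A) = Add(Mul(-18, c), Mul(-3, A)) (Function('W')(c, A) = Mul(-3, Add(Mul(6, c), A)) = Mul(-3, Add(A, Mul(6, c))) = Add(Mul(-18, c), Mul(-3, A)))
Pow(Add(-33, Mul(Function('W')(1, -3), 28)), -1) = Pow(Add(-33, Mul(Add(Mul(-18, 1), Mul(-3, -3)), 28)), -1) = Pow(Add(-33, Mul(Add(-18, 9), 28)), -1) = Pow(Add(-33, Mul(-9, 28)), -1) = Pow(Add(-33, -252), -1) = Pow(-285, -1) = Rational(-1, 285)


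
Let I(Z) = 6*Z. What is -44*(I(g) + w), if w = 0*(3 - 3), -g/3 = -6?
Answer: -4752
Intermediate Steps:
g = 18 (g = -3*(-6) = 18)
w = 0 (w = 0*0 = 0)
-44*(I(g) + w) = -44*(6*18 + 0) = -44*(108 + 0) = -44*108 = -4752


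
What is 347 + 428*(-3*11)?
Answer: -13777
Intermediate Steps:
347 + 428*(-3*11) = 347 + 428*(-33) = 347 - 14124 = -13777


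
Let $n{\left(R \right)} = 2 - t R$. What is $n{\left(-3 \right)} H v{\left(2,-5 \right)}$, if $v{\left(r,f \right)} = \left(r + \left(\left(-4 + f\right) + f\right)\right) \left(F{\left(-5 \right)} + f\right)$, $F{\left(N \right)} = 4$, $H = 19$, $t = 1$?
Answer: $1140$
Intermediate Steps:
$n{\left(R \right)} = 2 - R$ ($n{\left(R \right)} = 2 - 1 R = 2 - R$)
$v{\left(r,f \right)} = \left(4 + f\right) \left(-4 + r + 2 f\right)$ ($v{\left(r,f \right)} = \left(r + \left(\left(-4 + f\right) + f\right)\right) \left(4 + f\right) = \left(r + \left(-4 + 2 f\right)\right) \left(4 + f\right) = \left(-4 + r + 2 f\right) \left(4 + f\right) = \left(4 + f\right) \left(-4 + r + 2 f\right)$)
$n{\left(-3 \right)} H v{\left(2,-5 \right)} = \left(2 - -3\right) 19 \left(-16 + 2 \left(-5\right)^{2} + 4 \left(-5\right) + 4 \cdot 2 - 10\right) = \left(2 + 3\right) 19 \left(-16 + 2 \cdot 25 - 20 + 8 - 10\right) = 5 \cdot 19 \left(-16 + 50 - 20 + 8 - 10\right) = 95 \cdot 12 = 1140$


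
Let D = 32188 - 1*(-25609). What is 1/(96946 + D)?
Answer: 1/154743 ≈ 6.4623e-6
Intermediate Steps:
D = 57797 (D = 32188 + 25609 = 57797)
1/(96946 + D) = 1/(96946 + 57797) = 1/154743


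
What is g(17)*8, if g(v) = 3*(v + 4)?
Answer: 504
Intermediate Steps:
g(v) = 12 + 3*v (g(v) = 3*(4 + v) = 12 + 3*v)
g(17)*8 = (12 + 3*17)*8 = (12 + 51)*8 = 63*8 = 504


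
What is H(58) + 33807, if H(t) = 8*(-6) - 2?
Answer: 33757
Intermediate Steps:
H(t) = -50 (H(t) = -48 - 2 = -50)
H(58) + 33807 = -50 + 33807 = 33757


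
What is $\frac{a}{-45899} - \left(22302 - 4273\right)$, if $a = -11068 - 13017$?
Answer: $- \frac{827488986}{45899} \approx -18028.0$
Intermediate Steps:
$a = -24085$
$\frac{a}{-45899} - \left(22302 - 4273\right) = - \frac{24085}{-45899} - \left(22302 - 4273\right) = \left(-24085\right) \left(- \frac{1}{45899}\right) - \left(22302 - 4273\right) = \frac{24085}{45899} - 18029 = - \frac{827488986}{45899}$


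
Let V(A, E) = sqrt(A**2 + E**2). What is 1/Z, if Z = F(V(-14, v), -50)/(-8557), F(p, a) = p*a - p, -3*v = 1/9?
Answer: 77013*sqrt(85)/59245 ≈ 11.985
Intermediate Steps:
v = -1/27 (v = -1/(3*9) = -1/3*1/9 = -1/27 ≈ -0.037037)
F(p, a) = -p + a*p (F(p, a) = a*p - p = -p + a*p)
Z = 697*sqrt(85)/77013 (Z = (sqrt((-14)**2 + (-1/27)**2)*(-1 - 50))/(-8557) = (sqrt(196 + 1/729)*(-51))*(-1/8557) = (sqrt(142885/729)*(-51))*(-1/8557) = ((41*sqrt(85)/27)*(-51))*(-1/8557) = -697*sqrt(85)/9*(-1/8557) = 697*sqrt(85)/77013 ≈ 0.083441)
1/Z = 1/(697*sqrt(85)/77013) = 77013*sqrt(85)/59245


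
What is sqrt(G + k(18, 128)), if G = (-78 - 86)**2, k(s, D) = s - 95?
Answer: sqrt(26819) ≈ 163.77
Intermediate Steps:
k(s, D) = -95 + s
G = 26896 (G = (-164)**2 = 26896)
sqrt(G + k(18, 128)) = sqrt(26896 + (-95 + 18)) = sqrt(26896 - 77) = sqrt(26819)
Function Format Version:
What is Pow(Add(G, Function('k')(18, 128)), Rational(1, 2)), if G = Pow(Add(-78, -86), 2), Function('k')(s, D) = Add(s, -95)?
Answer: Pow(26819, Rational(1, 2)) ≈ 163.77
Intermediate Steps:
Function('k')(s, D) = Add(-95, s)
G = 26896 (G = Pow(-164, 2) = 26896)
Pow(Add(G, Function('k')(18, 128)), Rational(1, 2)) = Pow(Add(26896, Add(-95, 18)), Rational(1, 2)) = Pow(Add(26896, -77), Rational(1, 2)) = Pow(26819, Rational(1, 2))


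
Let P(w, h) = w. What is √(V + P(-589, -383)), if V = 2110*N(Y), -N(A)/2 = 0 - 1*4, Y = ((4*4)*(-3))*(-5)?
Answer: √16291 ≈ 127.64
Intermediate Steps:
Y = 240 (Y = (16*(-3))*(-5) = -48*(-5) = 240)
N(A) = 8 (N(A) = -2*(0 - 1*4) = -2*(0 - 4) = -2*(-4) = 8)
V = 16880 (V = 2110*8 = 16880)
√(V + P(-589, -383)) = √(16880 - 589) = √16291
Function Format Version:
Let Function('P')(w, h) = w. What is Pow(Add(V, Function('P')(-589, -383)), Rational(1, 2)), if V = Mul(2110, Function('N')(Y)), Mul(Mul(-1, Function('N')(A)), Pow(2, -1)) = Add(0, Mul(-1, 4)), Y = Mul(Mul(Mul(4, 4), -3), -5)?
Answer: Pow(16291, Rational(1, 2)) ≈ 127.64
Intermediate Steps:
Y = 240 (Y = Mul(Mul(16, -3), -5) = Mul(-48, -5) = 240)
Function('N')(A) = 8 (Function('N')(A) = Mul(-2, Add(0, Mul(-1, 4))) = Mul(-2, Add(0, -4)) = Mul(-2, -4) = 8)
V = 16880 (V = Mul(2110, 8) = 16880)
Pow(Add(V, Function('P')(-589, -383)), Rational(1, 2)) = Pow(Add(16880, -589), Rational(1, 2)) = Pow(16291, Rational(1, 2))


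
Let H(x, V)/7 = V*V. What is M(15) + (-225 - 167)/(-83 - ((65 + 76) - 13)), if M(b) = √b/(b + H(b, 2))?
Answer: 392/211 + √15/43 ≈ 1.9479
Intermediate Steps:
H(x, V) = 7*V² (H(x, V) = 7*(V*V) = 7*V²)
M(b) = √b/(28 + b) (M(b) = √b/(b + 7*2²) = √b/(b + 7*4) = √b/(b + 28) = √b/(28 + b))
M(15) + (-225 - 167)/(-83 - ((65 + 76) - 13)) = √15/(28 + 15) + (-225 - 167)/(-83 - ((65 + 76) - 13)) = √15/43 - 392/(-83 - (141 - 13)) = √15*(1/43) - 392/(-83 - 1*128) = √15/43 - 392/(-83 - 128) = √15/43 - 392/(-211) = √15/43 - 392*(-1/211) = √15/43 + 392/211 = 392/211 + √15/43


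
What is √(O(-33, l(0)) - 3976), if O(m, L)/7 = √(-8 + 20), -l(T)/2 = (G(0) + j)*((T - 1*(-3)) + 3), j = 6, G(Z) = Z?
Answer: √(-3976 + 14*√3) ≈ 62.863*I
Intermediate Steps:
l(T) = -72 - 12*T (l(T) = -2*(0 + 6)*((T - 1*(-3)) + 3) = -12*((T + 3) + 3) = -12*((3 + T) + 3) = -12*(6 + T) = -2*(36 + 6*T) = -72 - 12*T)
O(m, L) = 14*√3 (O(m, L) = 7*√(-8 + 20) = 7*√12 = 7*(2*√3) = 14*√3)
√(O(-33, l(0)) - 3976) = √(14*√3 - 3976) = √(-3976 + 14*√3)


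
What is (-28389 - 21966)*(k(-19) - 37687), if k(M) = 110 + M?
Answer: 1893146580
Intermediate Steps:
(-28389 - 21966)*(k(-19) - 37687) = (-28389 - 21966)*((110 - 19) - 37687) = -50355*(91 - 37687) = -50355*(-37596) = 1893146580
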